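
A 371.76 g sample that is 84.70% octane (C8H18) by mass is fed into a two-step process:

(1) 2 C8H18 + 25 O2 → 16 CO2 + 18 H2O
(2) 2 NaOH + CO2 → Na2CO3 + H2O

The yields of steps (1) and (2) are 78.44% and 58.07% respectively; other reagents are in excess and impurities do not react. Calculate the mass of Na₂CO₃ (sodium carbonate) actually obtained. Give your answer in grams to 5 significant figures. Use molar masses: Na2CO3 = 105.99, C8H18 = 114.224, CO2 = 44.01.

1064.7 g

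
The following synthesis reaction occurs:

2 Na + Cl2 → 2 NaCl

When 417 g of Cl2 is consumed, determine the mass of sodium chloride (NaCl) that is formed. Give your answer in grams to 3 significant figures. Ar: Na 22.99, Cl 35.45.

M(Cl2) = 2(35.45) = 70.90 g/mol.
M(NaCl) = 22.99 + 35.45 = 58.44 g/mol.
n(Cl2) = 417.0 g / 70.90 g/mol = 5.882 mol.
From the equation the Cl2:NaCl mole ratio is 1:2, so n(NaCl) = 5.882 × 2/1 = 11.76 mol.
Mass of NaCl = 11.76 mol × 58.44 g/mol = 687.4 g.

687 g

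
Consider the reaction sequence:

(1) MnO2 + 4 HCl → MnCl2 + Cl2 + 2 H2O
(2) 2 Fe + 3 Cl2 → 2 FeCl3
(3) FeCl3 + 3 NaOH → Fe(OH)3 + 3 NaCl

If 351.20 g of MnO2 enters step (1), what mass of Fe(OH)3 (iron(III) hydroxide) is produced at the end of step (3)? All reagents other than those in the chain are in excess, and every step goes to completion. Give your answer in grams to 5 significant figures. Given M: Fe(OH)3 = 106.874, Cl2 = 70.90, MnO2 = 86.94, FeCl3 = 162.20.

n(MnO2) = 351.20 / 86.94 = 4.03957 mol.
Reaction (1): MnO2→Cl2 ratio 1:1 ⇒ n(Cl2) = 4.03957 mol.
Reaction (2): Cl2→FeCl3 ratio 3:2 ⇒ n(FeCl3) = 2.69305 mol.
Reaction (3): FeCl3→Fe(OH)3 ratio 1:1 ⇒ n(Fe(OH)3) = 2.69305 mol.
Mass of Fe(OH)3 = 2.69305 × 106.874 = 287.816 g.

287.82 g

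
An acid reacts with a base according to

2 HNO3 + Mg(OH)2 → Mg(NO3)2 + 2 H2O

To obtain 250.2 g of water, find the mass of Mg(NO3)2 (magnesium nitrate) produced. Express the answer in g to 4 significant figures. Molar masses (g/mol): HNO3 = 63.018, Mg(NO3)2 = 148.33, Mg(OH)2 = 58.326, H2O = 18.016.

1030 g

n(H2O) = 250.20 g / 18.016 g/mol = 13.888 mol.
From the equation the H2O:Mg(NO3)2 mole ratio is 2:1, so n(Mg(NO3)2) = 13.888 × 1/2 = 6.9438 mol.
Mass of Mg(NO3)2 = 6.9438 mol × 148.33 g/mol = 1030.0 g.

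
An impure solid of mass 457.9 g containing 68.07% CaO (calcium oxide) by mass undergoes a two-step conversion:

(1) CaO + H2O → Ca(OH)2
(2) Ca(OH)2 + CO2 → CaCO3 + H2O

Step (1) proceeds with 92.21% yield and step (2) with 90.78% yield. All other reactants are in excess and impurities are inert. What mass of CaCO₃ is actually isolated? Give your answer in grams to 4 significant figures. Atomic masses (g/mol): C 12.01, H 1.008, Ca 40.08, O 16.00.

465.7 g

Pure CaO = 457.9 × 0.6807 = 311.69 g.
M(CaO) = 40.08 + 16.00 = 56.08 g/mol.
M(CaCO3) = 40.08 + 12.01 + 3(16.00) = 100.09 g/mol.
n(CaO) = 311.69 / 56.08 = 5.5580 mol.
Step 1 (CaO:Ca(OH)2 = 1:1): theoretical n(Ca(OH)2) = 5.5580 mol; at 92.21% yield, n(Ca(OH)2) = 5.1250 mol.
Step 2 (Ca(OH)2:CaCO3 = 1:1): theoretical n(CaCO3) = 5.1250 mol, so theoretical mass = 5.1250 × 100.09 = 512.96 g.
At 90.78% yield, actual mass of CaCO3 = 512.96 × 0.9078 = 465.67 g.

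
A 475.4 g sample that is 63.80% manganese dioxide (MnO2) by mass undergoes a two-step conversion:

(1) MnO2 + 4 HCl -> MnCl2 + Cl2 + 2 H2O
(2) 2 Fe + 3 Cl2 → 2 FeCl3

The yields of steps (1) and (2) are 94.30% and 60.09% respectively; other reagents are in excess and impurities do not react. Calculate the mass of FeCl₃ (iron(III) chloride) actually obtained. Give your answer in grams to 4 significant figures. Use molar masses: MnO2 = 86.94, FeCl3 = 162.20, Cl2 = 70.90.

Pure MnO2 = 475.4 × 0.6380 = 303.31 g.
n(MnO2) = 303.31 / 86.94 = 3.4887 mol.
Step 1 (MnO2:Cl2 = 1:1): theoretical n(Cl2) = 3.4887 mol; at 94.30% yield, n(Cl2) = 3.2898 mol.
Step 2 (Cl2:FeCl3 = 3:2): theoretical n(FeCl3) = 2.1932 mol, so theoretical mass = 2.1932 × 162.20 = 355.74 g.
At 60.09% yield, actual mass of FeCl3 = 355.74 × 0.6009 = 213.76 g.

213.8 g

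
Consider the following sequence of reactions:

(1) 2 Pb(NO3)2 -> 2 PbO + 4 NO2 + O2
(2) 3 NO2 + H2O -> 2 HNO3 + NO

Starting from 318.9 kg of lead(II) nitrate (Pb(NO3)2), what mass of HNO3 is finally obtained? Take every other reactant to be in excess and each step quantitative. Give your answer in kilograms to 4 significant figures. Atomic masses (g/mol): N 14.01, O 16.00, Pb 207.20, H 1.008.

M(Pb(NO3)2) = 207.20 + 2(14.01) + 6(16.00) = 331.22 g/mol.
M(HNO3) = 1.008 + 14.01 + 3(16.00) = 63.018 g/mol.
318.9 kg = 318900 g.
n(Pb(NO3)2) = 318900 / 331.22 = 962.80 mol.
Step 1 gives a 2:4 ratio of Pb(NO3)2 to NO2, so n(NO2) = 1925.6 mol.
In step 2 the NO2:HNO3 ratio is 3:2, so n(HNO3) = 1283.7 mol.
Mass of HNO3 = 1283.7 × 63.018 = 80899 g = 80.90 kg.

80.90 kg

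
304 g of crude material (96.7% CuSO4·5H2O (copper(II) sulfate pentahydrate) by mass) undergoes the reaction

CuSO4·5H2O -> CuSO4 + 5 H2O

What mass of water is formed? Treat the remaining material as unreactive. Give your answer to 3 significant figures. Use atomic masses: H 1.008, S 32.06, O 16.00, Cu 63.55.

106 g

Mass of pure CuSO4·5H2O = 304 g × 0.967 = 294.0 g.
M(CuSO4·5H2O) = 63.55 + 32.06 + 9(16.00) + 10(1.008) = 249.69 g/mol.
M(H2O) = 2(1.008) + 16.00 = 18.016 g/mol.
n(CuSO4·5H2O) = 294.0 g / 249.69 g/mol = 1.177 mol.
From the equation the CuSO4·5H2O:H2O mole ratio is 1:5, so n(H2O) = 1.177 × 5/1 = 5.887 mol.
Mass of H2O = 5.887 mol × 18.016 g/mol = 106.1 g.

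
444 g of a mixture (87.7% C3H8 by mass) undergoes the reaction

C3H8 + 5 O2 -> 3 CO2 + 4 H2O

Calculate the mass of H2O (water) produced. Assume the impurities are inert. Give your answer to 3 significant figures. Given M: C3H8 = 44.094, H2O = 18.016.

Mass of pure C3H8 = 444 g × 0.877 = 389.4 g.
n(C3H8) = 389.4 g / 44.094 g/mol = 8.831 mol.
From the equation the C3H8:H2O mole ratio is 1:4, so n(H2O) = 8.831 × 4/1 = 35.32 mol.
Mass of H2O = 35.32 mol × 18.016 g/mol = 636.4 g.

636 g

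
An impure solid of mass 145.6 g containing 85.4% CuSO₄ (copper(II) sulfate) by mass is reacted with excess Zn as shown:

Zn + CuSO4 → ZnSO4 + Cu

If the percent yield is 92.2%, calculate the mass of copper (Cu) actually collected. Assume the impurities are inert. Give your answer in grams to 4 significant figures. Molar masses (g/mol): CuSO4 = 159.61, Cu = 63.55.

Pure CuSO4 available = 145.6 g × 0.854 = 124.34 g.
n(CuSO4) = 124.34 g / 159.61 g/mol = 0.77904 mol.
From the equation the CuSO4:Cu mole ratio is 1:1, so n(Cu) = 0.77904 × 1/1 = 0.77904 mol.
Mass of Cu = 0.77904 mol × 63.55 g/mol = 49.508 g.
Actual mass collected = 49.508 g × 0.922 = 45.646 g.

45.65 g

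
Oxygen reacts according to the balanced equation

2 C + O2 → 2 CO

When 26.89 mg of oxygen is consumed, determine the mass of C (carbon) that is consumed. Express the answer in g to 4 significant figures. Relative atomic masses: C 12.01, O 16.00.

M(O2) = 2(16.00) = 32.00 g/mol.
M(C) = 12.01 g/mol.
Convert: 26.89 mg = 0.026890 g.
n(O2) = 0.026890 g / 32.00 g/mol = 0.00084031 mol.
From the equation the O2:C mole ratio is 1:2, so n(C) = 0.00084031 × 2/1 = 0.0016806 mol.
Mass of C = 0.0016806 mol × 12.01 g/mol = 0.020184 g.

0.02018 g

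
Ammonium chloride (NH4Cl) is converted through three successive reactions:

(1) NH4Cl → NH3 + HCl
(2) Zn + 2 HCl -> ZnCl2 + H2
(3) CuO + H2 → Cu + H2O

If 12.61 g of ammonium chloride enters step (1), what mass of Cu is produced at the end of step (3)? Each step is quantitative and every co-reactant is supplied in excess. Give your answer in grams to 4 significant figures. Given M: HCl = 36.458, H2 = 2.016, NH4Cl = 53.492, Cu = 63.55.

n(NH4Cl) = 12.61 / 53.492 = 0.23574 mol.
Reaction (1): NH4Cl→HCl ratio 1:1 ⇒ n(HCl) = 0.23574 mol.
Reaction (2): HCl→H2 ratio 2:1 ⇒ n(H2) = 0.11787 mol.
Reaction (3): H2→Cu ratio 1:1 ⇒ n(Cu) = 0.11787 mol.
Mass of Cu = 0.11787 × 63.55 = 7.4905 g.

7.491 g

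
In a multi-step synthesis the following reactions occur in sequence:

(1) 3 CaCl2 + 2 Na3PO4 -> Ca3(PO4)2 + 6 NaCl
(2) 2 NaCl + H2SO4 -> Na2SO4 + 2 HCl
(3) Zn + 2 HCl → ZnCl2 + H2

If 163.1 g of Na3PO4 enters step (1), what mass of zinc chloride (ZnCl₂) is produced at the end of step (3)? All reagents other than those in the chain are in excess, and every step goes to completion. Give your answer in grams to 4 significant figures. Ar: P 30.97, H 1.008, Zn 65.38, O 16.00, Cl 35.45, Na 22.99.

203.4 g

M(Na3PO4) = 3(22.99) + 30.97 + 4(16.00) = 163.94 g/mol.
M(ZnCl2) = 65.38 + 2(35.45) = 136.28 g/mol.
n(Na3PO4) = 163.1 / 163.94 = 0.99488 mol.
Reaction (1): Na3PO4→NaCl ratio 2:6 ⇒ n(NaCl) = 2.9846 mol.
Reaction (2): NaCl→HCl ratio 2:2 ⇒ n(HCl) = 2.9846 mol.
Reaction (3): HCl→ZnCl2 ratio 2:1 ⇒ n(ZnCl2) = 1.4923 mol.
Mass of ZnCl2 = 1.4923 × 136.28 = 203.37 g.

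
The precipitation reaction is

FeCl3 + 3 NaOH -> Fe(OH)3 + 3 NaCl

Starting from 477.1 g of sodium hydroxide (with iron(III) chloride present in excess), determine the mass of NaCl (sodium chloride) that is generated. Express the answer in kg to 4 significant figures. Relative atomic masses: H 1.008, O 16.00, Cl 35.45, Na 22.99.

0.6971 kg

M(NaOH) = 22.99 + 16.00 + 1.008 = 39.998 g/mol.
M(NaCl) = 22.99 + 35.45 = 58.44 g/mol.
n(NaOH) = 477.10 g / 39.998 g/mol = 11.928 mol.
From the equation the NaOH:NaCl mole ratio is 3:3, so n(NaCl) = 11.928 × 3/3 = 11.928 mol.
Mass of NaCl = 11.928 mol × 58.44 g/mol = 697.08 g.
Converting to kg: 697.08 g = 0.6971 kg.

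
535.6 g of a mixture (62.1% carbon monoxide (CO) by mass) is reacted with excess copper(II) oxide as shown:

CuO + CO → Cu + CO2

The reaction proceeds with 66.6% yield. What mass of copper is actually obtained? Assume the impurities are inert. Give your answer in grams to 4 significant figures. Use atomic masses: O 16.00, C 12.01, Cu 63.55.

Pure CO available = 535.6 g × 0.621 = 332.61 g.
M(CO) = 12.01 + 16.00 = 28.01 g/mol.
M(Cu) = 63.55 g/mol.
n(CO) = 332.61 g / 28.01 g/mol = 11.875 mol.
From the equation the CO:Cu mole ratio is 1:1, so n(Cu) = 11.875 × 1/1 = 11.875 mol.
Mass of Cu = 11.875 mol × 63.55 g/mol = 754.63 g.
Actual mass collected = 754.63 g × 0.666 = 502.58 g.

502.6 g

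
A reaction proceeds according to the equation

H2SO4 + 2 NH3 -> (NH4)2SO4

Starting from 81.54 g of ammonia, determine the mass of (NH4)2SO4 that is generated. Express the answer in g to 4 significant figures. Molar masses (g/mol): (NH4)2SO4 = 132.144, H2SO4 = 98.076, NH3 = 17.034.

316.3 g

n(NH3) = 81.540 g / 17.034 g/mol = 4.7869 mol.
From the equation the NH3:(NH4)2SO4 mole ratio is 2:1, so n((NH4)2SO4) = 4.7869 × 1/2 = 2.3934 mol.
Mass of (NH4)2SO4 = 2.3934 mol × 132.144 g/mol = 316.28 g.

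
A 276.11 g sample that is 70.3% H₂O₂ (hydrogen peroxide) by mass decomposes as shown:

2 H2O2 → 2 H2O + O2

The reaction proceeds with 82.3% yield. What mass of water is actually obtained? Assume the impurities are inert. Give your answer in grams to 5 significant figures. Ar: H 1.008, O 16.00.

Pure H2O2 available = 276.11 g × 0.703 = 194.105 g.
M(H2O2) = 2(1.008) + 2(16.00) = 34.016 g/mol.
M(H2O) = 2(1.008) + 16.00 = 18.016 g/mol.
n(H2O2) = 194.105 g / 34.016 g/mol = 5.70629 mol.
From the equation the H2O2:H2O mole ratio is 2:2, so n(H2O) = 5.70629 × 2/2 = 5.70629 mol.
Mass of H2O = 5.70629 mol × 18.016 g/mol = 102.805 g.
Actual mass collected = 102.805 g × 0.823 = 84.6082 g.

84.608 g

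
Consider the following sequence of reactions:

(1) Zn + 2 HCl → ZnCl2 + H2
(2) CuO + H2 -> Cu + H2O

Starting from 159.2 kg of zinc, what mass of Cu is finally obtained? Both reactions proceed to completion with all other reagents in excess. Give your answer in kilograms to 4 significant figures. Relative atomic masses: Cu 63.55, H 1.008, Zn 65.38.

154.7 kg

M(Zn) = 65.38 g/mol.
M(Cu) = 63.55 g/mol.
159.2 kg = 159200 g.
n(Zn) = 159200 / 65.38 = 2435.0 mol.
Step 1 gives a 1:1 ratio of Zn to H2, so n(H2) = 2435.0 mol.
In step 2 the H2:Cu ratio is 1:1, so n(Cu) = 2435.0 mol.
Mass of Cu = 2435.0 × 63.55 = 154740 g = 154.7 kg.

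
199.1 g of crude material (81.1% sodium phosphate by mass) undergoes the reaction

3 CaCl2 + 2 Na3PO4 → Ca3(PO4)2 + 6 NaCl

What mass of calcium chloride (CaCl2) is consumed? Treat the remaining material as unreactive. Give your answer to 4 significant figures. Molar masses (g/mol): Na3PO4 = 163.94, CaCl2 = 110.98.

Mass of pure Na3PO4 = 199.1 g × 0.811 = 161.47 g.
n(Na3PO4) = 161.47 g / 163.94 g/mol = 0.98493 mol.
From the equation the Na3PO4:CaCl2 mole ratio is 2:3, so n(CaCl2) = 0.98493 × 3/2 = 1.4774 mol.
Mass of CaCl2 = 1.4774 mol × 110.98 g/mol = 163.96 g.

164.0 g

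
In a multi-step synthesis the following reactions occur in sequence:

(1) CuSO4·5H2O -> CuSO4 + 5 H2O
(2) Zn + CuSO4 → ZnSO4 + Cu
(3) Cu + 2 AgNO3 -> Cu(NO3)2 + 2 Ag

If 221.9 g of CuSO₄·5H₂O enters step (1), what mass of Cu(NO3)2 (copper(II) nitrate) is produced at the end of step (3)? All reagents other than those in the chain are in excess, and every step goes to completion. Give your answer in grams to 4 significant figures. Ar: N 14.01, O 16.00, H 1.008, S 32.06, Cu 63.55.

M(CuSO4·5H2O) = 63.55 + 32.06 + 9(16.00) + 10(1.008) = 249.69 g/mol.
M(Cu(NO3)2) = 63.55 + 2(14.01) + 6(16.00) = 187.57 g/mol.
n(CuSO4·5H2O) = 221.9 / 249.69 = 0.88870 mol.
Reaction (1): CuSO4·5H2O→CuSO4 ratio 1:1 ⇒ n(CuSO4) = 0.88870 mol.
Reaction (2): CuSO4→Cu ratio 1:1 ⇒ n(Cu) = 0.88870 mol.
Reaction (3): Cu→Cu(NO3)2 ratio 1:1 ⇒ n(Cu(NO3)2) = 0.88870 mol.
Mass of Cu(NO3)2 = 0.88870 × 187.57 = 166.69 g.

166.7 g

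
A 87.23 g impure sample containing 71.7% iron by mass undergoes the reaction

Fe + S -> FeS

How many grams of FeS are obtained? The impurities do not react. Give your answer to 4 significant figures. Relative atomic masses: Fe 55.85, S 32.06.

98.45 g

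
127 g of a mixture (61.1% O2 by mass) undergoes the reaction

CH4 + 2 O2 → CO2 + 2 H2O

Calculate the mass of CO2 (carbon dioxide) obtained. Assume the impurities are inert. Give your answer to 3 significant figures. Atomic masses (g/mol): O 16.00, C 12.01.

Mass of pure O2 = 127 g × 0.611 = 77.60 g.
M(O2) = 2(16.00) = 32.00 g/mol.
M(CO2) = 12.01 + 2(16.00) = 44.01 g/mol.
n(O2) = 77.60 g / 32.00 g/mol = 2.425 mol.
From the equation the O2:CO2 mole ratio is 2:1, so n(CO2) = 2.425 × 1/2 = 1.212 mol.
Mass of CO2 = 1.212 mol × 44.01 g/mol = 53.36 g.

53.4 g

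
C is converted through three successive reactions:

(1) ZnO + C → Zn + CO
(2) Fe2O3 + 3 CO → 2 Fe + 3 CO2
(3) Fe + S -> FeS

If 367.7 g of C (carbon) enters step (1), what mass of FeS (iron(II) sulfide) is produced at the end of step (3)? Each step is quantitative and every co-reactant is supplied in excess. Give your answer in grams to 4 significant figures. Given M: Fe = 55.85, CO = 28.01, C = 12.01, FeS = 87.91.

1794 g

n(C) = 367.7 / 12.01 = 30.616 mol.
Reaction (1): C→CO ratio 1:1 ⇒ n(CO) = 30.616 mol.
Reaction (2): CO→Fe ratio 3:2 ⇒ n(Fe) = 20.411 mol.
Reaction (3): Fe→FeS ratio 1:1 ⇒ n(FeS) = 20.411 mol.
Mass of FeS = 20.411 × 87.91 = 1794.3 g.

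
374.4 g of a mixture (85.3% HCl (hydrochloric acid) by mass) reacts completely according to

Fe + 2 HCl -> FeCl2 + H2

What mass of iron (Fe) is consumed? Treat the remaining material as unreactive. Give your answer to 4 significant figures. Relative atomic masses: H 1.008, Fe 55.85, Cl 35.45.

244.6 g

Mass of pure HCl = 374.4 g × 0.853 = 319.36 g.
M(HCl) = 1.008 + 35.45 = 36.458 g/mol.
M(Fe) = 55.85 g/mol.
n(HCl) = 319.36 g / 36.458 g/mol = 8.7598 mol.
From the equation the HCl:Fe mole ratio is 2:1, so n(Fe) = 8.7598 × 1/2 = 4.3799 mol.
Mass of Fe = 4.3799 mol × 55.85 g/mol = 244.62 g.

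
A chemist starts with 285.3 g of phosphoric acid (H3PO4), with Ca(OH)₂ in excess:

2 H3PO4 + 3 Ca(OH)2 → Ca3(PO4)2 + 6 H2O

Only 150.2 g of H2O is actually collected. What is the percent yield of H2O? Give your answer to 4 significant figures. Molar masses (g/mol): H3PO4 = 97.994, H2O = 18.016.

n(H3PO4) = 285.30 g / 97.994 g/mol = 2.9114 mol.
From the equation the H3PO4:H2O mole ratio is 2:6, so n(H2O) = 2.9114 × 6/2 = 8.7342 mol.
Mass of H2O = 8.7342 mol × 18.016 g/mol = 157.36 g.
This is the theoretical yield. Percent yield = 150.2 g / 157.36 g × 100% = 95.453%.

95.45 %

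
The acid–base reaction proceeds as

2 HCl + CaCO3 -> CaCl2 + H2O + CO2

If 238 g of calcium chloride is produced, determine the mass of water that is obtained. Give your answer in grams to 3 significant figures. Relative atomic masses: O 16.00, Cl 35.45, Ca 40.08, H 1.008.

38.6 g

M(CaCl2) = 40.08 + 2(35.45) = 110.98 g/mol.
M(H2O) = 2(1.008) + 16.00 = 18.016 g/mol.
n(CaCl2) = 238.0 g / 110.98 g/mol = 2.145 mol.
From the equation the CaCl2:H2O mole ratio is 1:1, so n(H2O) = 2.145 × 1/1 = 2.145 mol.
Mass of H2O = 2.145 mol × 18.016 g/mol = 38.64 g.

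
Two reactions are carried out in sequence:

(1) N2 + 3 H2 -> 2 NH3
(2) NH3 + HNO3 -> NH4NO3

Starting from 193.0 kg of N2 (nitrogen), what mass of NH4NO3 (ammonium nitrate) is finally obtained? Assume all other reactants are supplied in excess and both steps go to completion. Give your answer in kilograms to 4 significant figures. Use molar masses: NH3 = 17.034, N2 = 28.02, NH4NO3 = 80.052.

1103 kg

193.0 kg = 193000 g.
n(N2) = 193000 / 28.02 = 6887.9 mol.
Step 1 gives a 1:2 ratio of N2 to NH3, so n(NH3) = 13776 mol.
In step 2 the NH3:NH4NO3 ratio is 1:1, so n(NH4NO3) = 13776 mol.
Mass of NH4NO3 = 13776 × 80.052 = 1.1028 × 10^6 g = 1103 kg.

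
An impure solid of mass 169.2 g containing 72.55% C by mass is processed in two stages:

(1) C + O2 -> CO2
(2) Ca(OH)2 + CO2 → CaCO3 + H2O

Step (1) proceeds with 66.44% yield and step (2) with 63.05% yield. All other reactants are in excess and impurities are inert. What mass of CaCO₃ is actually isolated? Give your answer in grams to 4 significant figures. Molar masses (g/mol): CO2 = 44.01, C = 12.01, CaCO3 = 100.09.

Pure C = 169.2 × 0.7255 = 122.75 g.
n(C) = 122.75 / 12.01 = 10.221 mol.
Step 1 (C:CO2 = 1:1): theoretical n(CO2) = 10.221 mol; at 66.44% yield, n(CO2) = 6.7909 mol.
Step 2 (CO2:CaCO3 = 1:1): theoretical n(CaCO3) = 6.7909 mol, so theoretical mass = 6.7909 × 100.09 = 679.70 g.
At 63.05% yield, actual mass of CaCO3 = 679.70 × 0.6305 = 428.55 g.

428.5 g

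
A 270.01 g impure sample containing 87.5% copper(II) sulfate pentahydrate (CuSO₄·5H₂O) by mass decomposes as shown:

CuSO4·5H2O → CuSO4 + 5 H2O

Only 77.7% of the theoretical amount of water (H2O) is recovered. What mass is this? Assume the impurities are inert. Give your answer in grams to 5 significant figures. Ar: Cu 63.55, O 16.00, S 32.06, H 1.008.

66.227 g

Pure CuSO4·5H2O available = 270.01 g × 0.875 = 236.259 g.
M(CuSO4·5H2O) = 63.55 + 32.06 + 9(16.00) + 10(1.008) = 249.69 g/mol.
M(H2O) = 2(1.008) + 16.00 = 18.016 g/mol.
n(CuSO4·5H2O) = 236.259 g / 249.69 g/mol = 0.946208 mol.
From the equation the CuSO4·5H2O:H2O mole ratio is 1:5, so n(H2O) = 0.946208 × 5/1 = 4.73104 mol.
Mass of H2O = 4.73104 mol × 18.016 g/mol = 85.2344 g.
Actual mass collected = 85.2344 g × 0.777 = 66.2272 g.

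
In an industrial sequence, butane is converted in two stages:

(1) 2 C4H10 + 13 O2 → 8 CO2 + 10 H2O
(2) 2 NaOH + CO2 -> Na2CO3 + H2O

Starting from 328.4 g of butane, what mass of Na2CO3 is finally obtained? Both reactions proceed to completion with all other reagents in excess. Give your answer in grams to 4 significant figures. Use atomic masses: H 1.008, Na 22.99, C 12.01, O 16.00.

2396 g

M(C4H10) = 4(12.01) + 10(1.008) = 58.12 g/mol.
M(Na2CO3) = 2(22.99) + 12.01 + 3(16.00) = 105.99 g/mol.
n(C4H10) = 328.40 / 58.12 = 5.6504 mol.
Step 1 gives a 2:8 ratio of C4H10 to CO2, so n(CO2) = 22.602 mol.
In step 2 the CO2:Na2CO3 ratio is 1:1, so n(Na2CO3) = 22.602 mol.
Mass of Na2CO3 = 22.602 × 105.99 = 2395.5 g.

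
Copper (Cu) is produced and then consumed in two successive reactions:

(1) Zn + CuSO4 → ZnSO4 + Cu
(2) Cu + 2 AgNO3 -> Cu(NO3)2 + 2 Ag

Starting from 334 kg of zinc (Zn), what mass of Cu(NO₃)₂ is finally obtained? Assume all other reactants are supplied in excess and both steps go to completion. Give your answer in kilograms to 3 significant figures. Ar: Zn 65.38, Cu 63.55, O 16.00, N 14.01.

958 kg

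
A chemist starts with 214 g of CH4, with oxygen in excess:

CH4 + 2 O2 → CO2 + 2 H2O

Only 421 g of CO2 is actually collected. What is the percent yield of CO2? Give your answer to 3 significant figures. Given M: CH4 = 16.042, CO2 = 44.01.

71.7 %

n(CH4) = 214.0 g / 16.042 g/mol = 13.34 mol.
From the equation the CH4:CO2 mole ratio is 1:1, so n(CO2) = 13.34 × 1/1 = 13.34 mol.
Mass of CO2 = 13.34 mol × 44.01 g/mol = 587.1 g.
This is the theoretical yield. Percent yield = 421 g / 587.1 g × 100% = 71.71%.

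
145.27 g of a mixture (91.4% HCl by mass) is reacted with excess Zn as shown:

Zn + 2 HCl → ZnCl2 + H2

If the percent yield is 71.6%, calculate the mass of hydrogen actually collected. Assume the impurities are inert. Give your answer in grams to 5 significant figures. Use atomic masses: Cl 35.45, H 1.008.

Pure HCl available = 145.27 g × 0.914 = 132.777 g.
M(HCl) = 1.008 + 35.45 = 36.458 g/mol.
M(H2) = 2(1.008) = 2.016 g/mol.
n(HCl) = 132.777 g / 36.458 g/mol = 3.64191 mol.
From the equation the HCl:H2 mole ratio is 2:1, so n(H2) = 3.64191 × 1/2 = 1.82096 mol.
Mass of H2 = 1.82096 mol × 2.016 g/mol = 3.67105 g.
Actual mass collected = 3.67105 g × 0.716 = 2.62847 g.

2.6285 g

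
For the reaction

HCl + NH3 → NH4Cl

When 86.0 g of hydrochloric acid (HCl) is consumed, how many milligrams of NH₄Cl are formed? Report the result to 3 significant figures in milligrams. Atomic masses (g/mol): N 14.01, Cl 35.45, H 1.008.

126000 mg

M(HCl) = 1.008 + 35.45 = 36.458 g/mol.
M(NH4Cl) = 14.01 + 4(1.008) + 35.45 = 53.492 g/mol.
n(HCl) = 86.00 g / 36.458 g/mol = 2.359 mol.
From the equation the HCl:NH4Cl mole ratio is 1:1, so n(NH4Cl) = 2.359 × 1/1 = 2.359 mol.
Mass of NH4Cl = 2.359 mol × 53.492 g/mol = 126.2 g.
Converting to mg: 126.2 g = 126000 mg.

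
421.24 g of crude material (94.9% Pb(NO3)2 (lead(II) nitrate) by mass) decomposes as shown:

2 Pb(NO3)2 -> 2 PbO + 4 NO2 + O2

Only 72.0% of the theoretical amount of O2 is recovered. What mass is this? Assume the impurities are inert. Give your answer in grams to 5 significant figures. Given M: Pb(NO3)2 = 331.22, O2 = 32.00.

13.904 g

Pure Pb(NO3)2 available = 421.24 g × 0.949 = 399.757 g.
n(Pb(NO3)2) = 399.757 g / 331.22 g/mol = 1.20692 mol.
From the equation the Pb(NO3)2:O2 mole ratio is 2:1, so n(O2) = 1.20692 × 1/2 = 0.603461 mol.
Mass of O2 = 0.603461 mol × 32.00 g/mol = 19.3108 g.
Actual mass collected = 19.3108 g × 0.720 = 13.9037 g.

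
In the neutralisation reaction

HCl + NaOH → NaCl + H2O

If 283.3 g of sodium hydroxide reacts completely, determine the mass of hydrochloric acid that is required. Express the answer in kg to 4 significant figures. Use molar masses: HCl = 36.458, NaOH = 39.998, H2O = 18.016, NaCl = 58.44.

0.2582 kg

n(NaOH) = 283.30 g / 39.998 g/mol = 7.0829 mol.
From the equation the NaOH:HCl mole ratio is 1:1, so n(HCl) = 7.0829 × 1/1 = 7.0829 mol.
Mass of HCl = 7.0829 mol × 36.458 g/mol = 258.23 g.
Converting to kg: 258.23 g = 0.2582 kg.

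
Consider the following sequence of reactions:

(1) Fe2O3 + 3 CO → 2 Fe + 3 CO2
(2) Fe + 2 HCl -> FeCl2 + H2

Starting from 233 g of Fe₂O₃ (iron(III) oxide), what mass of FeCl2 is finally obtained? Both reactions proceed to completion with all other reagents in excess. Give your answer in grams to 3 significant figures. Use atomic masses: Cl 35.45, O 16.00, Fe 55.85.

M(Fe2O3) = 2(55.85) + 3(16.00) = 159.70 g/mol.
M(FeCl2) = 55.85 + 2(35.45) = 126.75 g/mol.
n(Fe2O3) = 233.0 / 159.70 = 1.459 mol.
Step 1 gives a 1:2 ratio of Fe2O3 to Fe, so n(Fe) = 2.918 mol.
In step 2 the Fe:FeCl2 ratio is 1:1, so n(FeCl2) = 2.918 mol.
Mass of FeCl2 = 2.918 × 126.75 = 369.9 g.

370 g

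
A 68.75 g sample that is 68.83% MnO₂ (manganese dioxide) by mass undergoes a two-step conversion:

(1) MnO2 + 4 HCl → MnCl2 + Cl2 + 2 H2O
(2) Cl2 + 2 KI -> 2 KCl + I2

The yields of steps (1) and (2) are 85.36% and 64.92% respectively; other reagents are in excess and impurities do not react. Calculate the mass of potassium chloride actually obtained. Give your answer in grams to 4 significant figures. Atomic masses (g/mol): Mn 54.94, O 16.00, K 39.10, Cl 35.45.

Pure MnO2 = 68.75 × 0.6883 = 47.321 g.
M(MnO2) = 54.94 + 2(16.00) = 86.94 g/mol.
M(KCl) = 39.10 + 35.45 = 74.55 g/mol.
n(MnO2) = 47.321 / 86.94 = 0.54429 mol.
Step 1 (MnO2:Cl2 = 1:1): theoretical n(Cl2) = 0.54429 mol; at 85.36% yield, n(Cl2) = 0.46461 mol.
Step 2 (Cl2:KCl = 1:2): theoretical n(KCl) = 0.92921 mol, so theoretical mass = 0.92921 × 74.55 = 69.273 g.
At 64.92% yield, actual mass of KCl = 69.273 × 0.6492 = 44.972 g.

44.97 g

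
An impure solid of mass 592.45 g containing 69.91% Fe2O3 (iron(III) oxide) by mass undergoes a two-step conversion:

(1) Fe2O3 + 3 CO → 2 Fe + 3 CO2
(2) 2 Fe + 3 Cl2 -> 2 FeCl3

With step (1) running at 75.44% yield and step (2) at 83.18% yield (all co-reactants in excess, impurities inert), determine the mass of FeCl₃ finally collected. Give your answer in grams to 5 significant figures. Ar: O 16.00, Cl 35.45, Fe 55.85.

527.94 g

Pure Fe2O3 = 592.45 × 0.6991 = 414.182 g.
M(Fe2O3) = 2(55.85) + 3(16.00) = 159.70 g/mol.
M(FeCl3) = 55.85 + 3(35.45) = 162.20 g/mol.
n(Fe2O3) = 414.182 / 159.70 = 2.59350 mol.
Step 1 (Fe2O3:Fe = 1:2): theoretical n(Fe) = 5.18700 mol; at 75.44% yield, n(Fe) = 3.91307 mol.
Step 2 (Fe:FeCl3 = 2:2): theoretical n(FeCl3) = 3.91307 mol, so theoretical mass = 3.91307 × 162.20 = 634.700 g.
At 83.18% yield, actual mass of FeCl3 = 634.700 × 0.8318 = 527.944 g.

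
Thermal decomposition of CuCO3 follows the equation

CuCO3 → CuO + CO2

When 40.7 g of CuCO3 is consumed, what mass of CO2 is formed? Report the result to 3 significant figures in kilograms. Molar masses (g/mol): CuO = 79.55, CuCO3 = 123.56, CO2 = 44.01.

n(CuCO3) = 40.70 g / 123.56 g/mol = 0.3294 mol.
From the equation the CuCO3:CO2 mole ratio is 1:1, so n(CO2) = 0.3294 × 1/1 = 0.3294 mol.
Mass of CO2 = 0.3294 mol × 44.01 g/mol = 14.50 g.
Converting to kg: 14.50 g = 0.0145 kg.

0.0145 kg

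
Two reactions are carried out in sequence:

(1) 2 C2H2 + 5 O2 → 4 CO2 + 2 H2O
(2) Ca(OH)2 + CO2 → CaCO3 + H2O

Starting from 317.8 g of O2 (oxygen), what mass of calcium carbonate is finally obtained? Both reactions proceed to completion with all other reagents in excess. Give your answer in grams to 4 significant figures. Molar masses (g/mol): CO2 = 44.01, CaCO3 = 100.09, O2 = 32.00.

n(O2) = 317.80 / 32.00 = 9.9313 mol.
Step 1 gives a 5:4 ratio of O2 to CO2, so n(CO2) = 7.9450 mol.
In step 2 the CO2:CaCO3 ratio is 1:1, so n(CaCO3) = 7.9450 mol.
Mass of CaCO3 = 7.9450 × 100.09 = 795.22 g.

795.2 g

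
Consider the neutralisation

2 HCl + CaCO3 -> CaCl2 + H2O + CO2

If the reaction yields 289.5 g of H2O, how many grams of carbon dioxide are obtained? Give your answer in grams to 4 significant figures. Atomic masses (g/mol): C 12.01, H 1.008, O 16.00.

M(H2O) = 2(1.008) + 16.00 = 18.016 g/mol.
M(CO2) = 12.01 + 2(16.00) = 44.01 g/mol.
n(H2O) = 289.50 g / 18.016 g/mol = 16.069 mol.
From the equation the H2O:CO2 mole ratio is 1:1, so n(CO2) = 16.069 × 1/1 = 16.069 mol.
Mass of CO2 = 16.069 mol × 44.01 g/mol = 707.20 g.

707.2 g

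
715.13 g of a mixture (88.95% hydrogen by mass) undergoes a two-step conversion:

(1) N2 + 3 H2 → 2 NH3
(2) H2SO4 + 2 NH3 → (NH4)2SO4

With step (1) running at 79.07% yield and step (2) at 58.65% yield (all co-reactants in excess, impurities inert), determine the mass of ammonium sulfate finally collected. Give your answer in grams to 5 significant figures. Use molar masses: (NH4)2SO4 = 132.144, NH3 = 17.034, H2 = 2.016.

Pure H2 = 715.13 × 0.8895 = 636.108 g.
n(H2) = 636.108 / 2.016 = 315.530 mol.
Step 1 (H2:NH3 = 3:2): theoretical n(NH3) = 210.353 mol; at 79.07% yield, n(NH3) = 166.326 mol.
Step 2 (NH3:(NH4)2SO4 = 2:1): theoretical n((NH4)2SO4) = 83.1631 mol, so theoretical mass = 83.1631 × 132.144 = 10989.5 g.
At 58.65% yield, actual mass of (NH4)2SO4 = 10989.5 × 0.5865 = 6445.35 g.

6445.3 g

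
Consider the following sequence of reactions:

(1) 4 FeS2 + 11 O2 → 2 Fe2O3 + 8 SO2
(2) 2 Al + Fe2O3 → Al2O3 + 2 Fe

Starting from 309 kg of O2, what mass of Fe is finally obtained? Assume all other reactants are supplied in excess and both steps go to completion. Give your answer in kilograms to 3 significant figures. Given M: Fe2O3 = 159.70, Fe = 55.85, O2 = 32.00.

196 kg

309 kg = 309000 g.
n(O2) = 309000 / 32.00 = 9656 mol.
Step 1 gives a 11:2 ratio of O2 to Fe2O3, so n(Fe2O3) = 1756 mol.
In step 2 the Fe2O3:Fe ratio is 1:2, so n(Fe) = 3511 mol.
Mass of Fe = 3511 × 55.85 = 196100 g = 196 kg.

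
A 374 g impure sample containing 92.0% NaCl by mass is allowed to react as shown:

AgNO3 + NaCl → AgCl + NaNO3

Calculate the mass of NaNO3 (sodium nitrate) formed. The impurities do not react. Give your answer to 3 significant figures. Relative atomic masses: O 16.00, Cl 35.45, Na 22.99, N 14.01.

Mass of pure NaCl = 374 g × 0.920 = 344.1 g.
M(NaCl) = 22.99 + 35.45 = 58.44 g/mol.
M(NaNO3) = 22.99 + 14.01 + 3(16.00) = 85.00 g/mol.
n(NaCl) = 344.1 g / 58.44 g/mol = 5.888 mol.
From the equation the NaCl:NaNO3 mole ratio is 1:1, so n(NaNO3) = 5.888 × 1/1 = 5.888 mol.
Mass of NaNO3 = 5.888 mol × 85.00 g/mol = 500.5 g.

500 g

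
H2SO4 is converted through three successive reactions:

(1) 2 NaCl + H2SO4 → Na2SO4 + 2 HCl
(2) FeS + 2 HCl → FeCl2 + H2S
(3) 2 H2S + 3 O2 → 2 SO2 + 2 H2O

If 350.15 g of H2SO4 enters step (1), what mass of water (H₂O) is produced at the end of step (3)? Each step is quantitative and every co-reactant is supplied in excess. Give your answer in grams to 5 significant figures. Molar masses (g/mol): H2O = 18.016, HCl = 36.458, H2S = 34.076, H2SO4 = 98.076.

n(H2SO4) = 350.15 / 98.076 = 3.57019 mol.
Reaction (1): H2SO4→HCl ratio 1:2 ⇒ n(HCl) = 7.14038 mol.
Reaction (2): HCl→H2S ratio 2:1 ⇒ n(H2S) = 3.57019 mol.
Reaction (3): H2S→H2O ratio 2:2 ⇒ n(H2O) = 3.57019 mol.
Mass of H2O = 3.57019 × 18.016 = 64.3206 g.

64.321 g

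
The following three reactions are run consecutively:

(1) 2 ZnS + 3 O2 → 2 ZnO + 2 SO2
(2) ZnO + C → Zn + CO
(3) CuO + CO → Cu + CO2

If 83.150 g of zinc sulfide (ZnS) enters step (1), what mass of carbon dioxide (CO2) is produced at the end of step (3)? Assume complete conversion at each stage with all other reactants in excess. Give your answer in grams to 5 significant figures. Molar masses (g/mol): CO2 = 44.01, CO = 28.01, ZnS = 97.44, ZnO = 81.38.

37.556 g

n(ZnS) = 83.150 / 97.44 = 0.853346 mol.
Reaction (1): ZnS→ZnO ratio 2:2 ⇒ n(ZnO) = 0.853346 mol.
Reaction (2): ZnO→CO ratio 1:1 ⇒ n(CO) = 0.853346 mol.
Reaction (3): CO→CO2 ratio 1:1 ⇒ n(CO2) = 0.853346 mol.
Mass of CO2 = 0.853346 × 44.01 = 37.5557 g.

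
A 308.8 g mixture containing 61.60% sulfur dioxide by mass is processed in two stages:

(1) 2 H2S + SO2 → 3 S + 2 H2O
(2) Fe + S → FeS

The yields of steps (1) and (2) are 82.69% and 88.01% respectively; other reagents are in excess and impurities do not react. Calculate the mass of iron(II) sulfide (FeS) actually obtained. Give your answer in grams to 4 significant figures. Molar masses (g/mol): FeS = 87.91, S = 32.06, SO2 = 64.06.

Pure SO2 = 308.8 × 0.6160 = 190.22 g.
n(SO2) = 190.22 / 64.06 = 2.9694 mol.
Step 1 (SO2:S = 1:3): theoretical n(S) = 8.9082 mol; at 82.69% yield, n(S) = 7.3662 mol.
Step 2 (S:FeS = 1:1): theoretical n(FeS) = 7.3662 mol, so theoretical mass = 7.3662 × 87.91 = 647.57 g.
At 88.01% yield, actual mass of FeS = 647.57 × 0.8801 = 569.92 g.

569.9 g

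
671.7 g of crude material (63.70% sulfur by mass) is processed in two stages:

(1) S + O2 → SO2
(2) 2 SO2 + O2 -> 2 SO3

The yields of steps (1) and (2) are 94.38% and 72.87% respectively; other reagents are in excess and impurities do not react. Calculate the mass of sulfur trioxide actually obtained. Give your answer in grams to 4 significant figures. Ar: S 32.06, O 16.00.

Pure S = 671.7 × 0.6370 = 427.87 g.
M(S) = 32.06 g/mol.
M(SO3) = 32.06 + 3(16.00) = 80.06 g/mol.
n(S) = 427.87 / 32.06 = 13.346 mol.
Step 1 (S:SO2 = 1:1): theoretical n(SO2) = 13.346 mol; at 94.38% yield, n(SO2) = 12.596 mol.
Step 2 (SO2:SO3 = 2:2): theoretical n(SO3) = 12.596 mol, so theoretical mass = 12.596 × 80.06 = 1008.4 g.
At 72.87% yield, actual mass of SO3 = 1008.4 × 0.7287 = 734.84 g.

734.8 g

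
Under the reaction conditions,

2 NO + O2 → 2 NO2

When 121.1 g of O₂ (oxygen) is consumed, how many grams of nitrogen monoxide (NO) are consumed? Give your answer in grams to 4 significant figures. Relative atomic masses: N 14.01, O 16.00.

227.1 g

M(O2) = 2(16.00) = 32.00 g/mol.
M(NO) = 14.01 + 16.00 = 30.01 g/mol.
n(O2) = 121.10 g / 32.00 g/mol = 3.7844 mol.
From the equation the O2:NO mole ratio is 1:2, so n(NO) = 3.7844 × 2/1 = 7.5687 mol.
Mass of NO = 7.5687 mol × 30.01 g/mol = 227.14 g.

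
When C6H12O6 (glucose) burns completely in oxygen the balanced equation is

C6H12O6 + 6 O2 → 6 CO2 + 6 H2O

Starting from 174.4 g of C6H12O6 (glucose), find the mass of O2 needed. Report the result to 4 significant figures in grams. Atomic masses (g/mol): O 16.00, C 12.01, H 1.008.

M(C6H12O6) = 6(12.01) + 12(1.008) + 6(16.00) = 180.156 g/mol.
M(O2) = 2(16.00) = 32.00 g/mol.
n(C6H12O6) = 174.40 g / 180.156 g/mol = 0.96805 mol.
From the equation the C6H12O6:O2 mole ratio is 1:6, so n(O2) = 0.96805 × 6/1 = 5.8083 mol.
Mass of O2 = 5.8083 mol × 32.00 g/mol = 185.87 g.

185.9 g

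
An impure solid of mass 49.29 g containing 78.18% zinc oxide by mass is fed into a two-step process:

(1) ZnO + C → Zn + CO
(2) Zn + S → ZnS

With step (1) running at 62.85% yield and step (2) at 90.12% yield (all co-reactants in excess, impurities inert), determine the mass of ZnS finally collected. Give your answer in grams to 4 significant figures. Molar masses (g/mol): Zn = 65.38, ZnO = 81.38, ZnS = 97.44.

26.13 g

Pure ZnO = 49.29 × 0.7818 = 38.535 g.
n(ZnO) = 38.535 / 81.38 = 0.47352 mol.
Step 1 (ZnO:Zn = 1:1): theoretical n(Zn) = 0.47352 mol; at 62.85% yield, n(Zn) = 0.29761 mol.
Step 2 (Zn:ZnS = 1:1): theoretical n(ZnS) = 0.29761 mol, so theoretical mass = 0.29761 × 97.44 = 28.999 g.
At 90.12% yield, actual mass of ZnS = 28.999 × 0.9012 = 26.134 g.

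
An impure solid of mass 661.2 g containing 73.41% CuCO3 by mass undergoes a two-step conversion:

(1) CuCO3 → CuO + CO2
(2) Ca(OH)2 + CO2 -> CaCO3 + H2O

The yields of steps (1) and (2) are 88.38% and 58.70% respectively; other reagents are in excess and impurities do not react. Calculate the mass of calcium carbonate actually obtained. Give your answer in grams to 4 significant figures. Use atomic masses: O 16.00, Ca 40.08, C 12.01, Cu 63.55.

Pure CuCO3 = 661.2 × 0.7341 = 485.39 g.
M(CuCO3) = 63.55 + 12.01 + 3(16.00) = 123.56 g/mol.
M(CaCO3) = 40.08 + 12.01 + 3(16.00) = 100.09 g/mol.
n(CuCO3) = 485.39 / 123.56 = 3.9283 mol.
Step 1 (CuCO3:CO2 = 1:1): theoretical n(CO2) = 3.9283 mol; at 88.38% yield, n(CO2) = 3.4719 mol.
Step 2 (CO2:CaCO3 = 1:1): theoretical n(CaCO3) = 3.4719 mol, so theoretical mass = 3.4719 × 100.09 = 347.50 g.
At 58.70% yield, actual mass of CaCO3 = 347.50 × 0.5870 = 203.98 g.

204.0 g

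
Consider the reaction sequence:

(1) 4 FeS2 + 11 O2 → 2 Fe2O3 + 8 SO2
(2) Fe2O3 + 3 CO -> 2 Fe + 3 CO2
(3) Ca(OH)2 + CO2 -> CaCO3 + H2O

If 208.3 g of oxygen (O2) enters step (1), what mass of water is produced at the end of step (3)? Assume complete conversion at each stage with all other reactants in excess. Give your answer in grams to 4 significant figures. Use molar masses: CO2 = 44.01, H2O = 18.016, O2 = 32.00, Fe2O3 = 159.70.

n(O2) = 208.3 / 32.00 = 6.5094 mol.
Reaction (1): O2→Fe2O3 ratio 11:2 ⇒ n(Fe2O3) = 1.1835 mol.
Reaction (2): Fe2O3→CO2 ratio 1:3 ⇒ n(CO2) = 3.5506 mol.
Reaction (3): CO2→H2O ratio 1:1 ⇒ n(H2O) = 3.5506 mol.
Mass of H2O = 3.5506 × 18.016 = 63.967 g.

63.97 g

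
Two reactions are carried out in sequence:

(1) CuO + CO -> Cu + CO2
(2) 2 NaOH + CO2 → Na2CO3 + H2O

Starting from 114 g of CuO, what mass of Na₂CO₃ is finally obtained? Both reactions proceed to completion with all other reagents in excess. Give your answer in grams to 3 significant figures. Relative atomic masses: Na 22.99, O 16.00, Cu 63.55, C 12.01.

M(CuO) = 63.55 + 16.00 = 79.55 g/mol.
M(Na2CO3) = 2(22.99) + 12.01 + 3(16.00) = 105.99 g/mol.
n(CuO) = 114.0 / 79.55 = 1.433 mol.
Step 1 gives a 1:1 ratio of CuO to CO2, so n(CO2) = 1.433 mol.
In step 2 the CO2:Na2CO3 ratio is 1:1, so n(Na2CO3) = 1.433 mol.
Mass of Na2CO3 = 1.433 × 105.99 = 151.9 g.

152 g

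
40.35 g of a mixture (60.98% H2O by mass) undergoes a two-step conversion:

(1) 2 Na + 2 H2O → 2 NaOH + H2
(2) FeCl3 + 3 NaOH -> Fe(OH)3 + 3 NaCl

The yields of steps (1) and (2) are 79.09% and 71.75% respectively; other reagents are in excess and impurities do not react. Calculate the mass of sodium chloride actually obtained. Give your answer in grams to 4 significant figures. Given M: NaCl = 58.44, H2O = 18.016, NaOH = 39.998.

45.29 g

Pure H2O = 40.35 × 0.6098 = 24.605 g.
n(H2O) = 24.605 / 18.016 = 1.3658 mol.
Step 1 (H2O:NaOH = 2:2): theoretical n(NaOH) = 1.3658 mol; at 79.09% yield, n(NaOH) = 1.0802 mol.
Step 2 (NaOH:NaCl = 3:3): theoretical n(NaCl) = 1.0802 mol, so theoretical mass = 1.0802 × 58.44 = 63.125 g.
At 71.75% yield, actual mass of NaCl = 63.125 × 0.7175 = 45.292 g.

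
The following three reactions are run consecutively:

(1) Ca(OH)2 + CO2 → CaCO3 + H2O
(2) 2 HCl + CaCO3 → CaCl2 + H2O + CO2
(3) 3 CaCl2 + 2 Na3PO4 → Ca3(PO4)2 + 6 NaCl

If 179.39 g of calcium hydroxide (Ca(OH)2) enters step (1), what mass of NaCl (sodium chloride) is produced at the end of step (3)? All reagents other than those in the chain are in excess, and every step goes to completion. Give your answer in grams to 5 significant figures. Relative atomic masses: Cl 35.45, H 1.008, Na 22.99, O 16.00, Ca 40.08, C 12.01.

282.97 g

M(Ca(OH)2) = 40.08 + 2(16.00) + 2(1.008) = 74.096 g/mol.
M(NaCl) = 22.99 + 35.45 = 58.44 g/mol.
n(Ca(OH)2) = 179.39 / 74.096 = 2.42105 mol.
Reaction (1): Ca(OH)2→CaCO3 ratio 1:1 ⇒ n(CaCO3) = 2.42105 mol.
Reaction (2): CaCO3→CaCl2 ratio 1:1 ⇒ n(CaCl2) = 2.42105 mol.
Reaction (3): CaCl2→NaCl ratio 3:6 ⇒ n(NaCl) = 4.84210 mol.
Mass of NaCl = 4.84210 × 58.44 = 282.972 g.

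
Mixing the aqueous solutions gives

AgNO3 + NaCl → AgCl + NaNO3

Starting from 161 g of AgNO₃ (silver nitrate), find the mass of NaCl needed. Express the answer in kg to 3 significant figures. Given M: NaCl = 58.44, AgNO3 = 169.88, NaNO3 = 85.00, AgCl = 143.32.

n(AgNO3) = 161.0 g / 169.88 g/mol = 0.9477 mol.
From the equation the AgNO3:NaCl mole ratio is 1:1, so n(NaCl) = 0.9477 × 1/1 = 0.9477 mol.
Mass of NaCl = 0.9477 mol × 58.44 g/mol = 55.39 g.
Converting to kg: 55.39 g = 0.0554 kg.

0.0554 kg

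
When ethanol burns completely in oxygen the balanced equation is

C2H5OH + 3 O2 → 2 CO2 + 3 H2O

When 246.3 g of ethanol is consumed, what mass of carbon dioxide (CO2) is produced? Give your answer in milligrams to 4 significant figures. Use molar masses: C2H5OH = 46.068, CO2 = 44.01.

470600 mg

n(C2H5OH) = 246.30 g / 46.068 g/mol = 5.3464 mol.
From the equation the C2H5OH:CO2 mole ratio is 1:2, so n(CO2) = 5.3464 × 2/1 = 10.693 mol.
Mass of CO2 = 10.693 mol × 44.01 g/mol = 470.59 g.
Converting to mg: 470.59 g = 470600 mg.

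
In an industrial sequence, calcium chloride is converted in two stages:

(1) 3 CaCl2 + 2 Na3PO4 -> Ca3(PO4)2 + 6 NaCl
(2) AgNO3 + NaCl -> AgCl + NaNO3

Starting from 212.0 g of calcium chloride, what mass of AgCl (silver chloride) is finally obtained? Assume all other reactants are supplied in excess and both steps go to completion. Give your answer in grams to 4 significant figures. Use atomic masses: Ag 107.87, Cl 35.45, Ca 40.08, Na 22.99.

M(CaCl2) = 40.08 + 2(35.45) = 110.98 g/mol.
M(AgCl) = 107.87 + 35.45 = 143.32 g/mol.
n(CaCl2) = 212.00 / 110.98 = 1.9103 mol.
Step 1 gives a 3:6 ratio of CaCl2 to NaCl, so n(NaCl) = 3.8205 mol.
In step 2 the NaCl:AgCl ratio is 1:1, so n(AgCl) = 3.8205 mol.
Mass of AgCl = 3.8205 × 143.32 = 547.56 g.

547.6 g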